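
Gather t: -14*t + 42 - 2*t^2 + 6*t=-2*t^2 - 8*t + 42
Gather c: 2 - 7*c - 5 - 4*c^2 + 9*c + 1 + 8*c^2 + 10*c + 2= 4*c^2 + 12*c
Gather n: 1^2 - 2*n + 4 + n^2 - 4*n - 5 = n^2 - 6*n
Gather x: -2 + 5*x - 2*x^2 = -2*x^2 + 5*x - 2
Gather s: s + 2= s + 2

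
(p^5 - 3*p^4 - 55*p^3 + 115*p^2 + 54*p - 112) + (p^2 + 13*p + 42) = p^5 - 3*p^4 - 55*p^3 + 116*p^2 + 67*p - 70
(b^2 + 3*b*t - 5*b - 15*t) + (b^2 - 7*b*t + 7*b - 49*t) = 2*b^2 - 4*b*t + 2*b - 64*t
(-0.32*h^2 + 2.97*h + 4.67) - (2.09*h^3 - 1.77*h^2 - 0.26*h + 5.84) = -2.09*h^3 + 1.45*h^2 + 3.23*h - 1.17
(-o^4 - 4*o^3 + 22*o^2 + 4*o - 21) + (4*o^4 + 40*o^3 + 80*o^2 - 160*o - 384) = 3*o^4 + 36*o^3 + 102*o^2 - 156*o - 405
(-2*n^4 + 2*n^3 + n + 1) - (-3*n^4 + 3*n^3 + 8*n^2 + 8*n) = n^4 - n^3 - 8*n^2 - 7*n + 1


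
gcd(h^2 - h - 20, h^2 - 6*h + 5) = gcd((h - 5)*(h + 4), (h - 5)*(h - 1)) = h - 5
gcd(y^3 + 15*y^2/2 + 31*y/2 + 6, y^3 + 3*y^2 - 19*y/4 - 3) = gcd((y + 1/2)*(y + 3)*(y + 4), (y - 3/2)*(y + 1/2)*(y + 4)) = y^2 + 9*y/2 + 2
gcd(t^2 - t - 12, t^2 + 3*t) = t + 3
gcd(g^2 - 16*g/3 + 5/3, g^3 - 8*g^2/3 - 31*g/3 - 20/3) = g - 5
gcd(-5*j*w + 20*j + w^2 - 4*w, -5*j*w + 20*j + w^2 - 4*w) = -5*j*w + 20*j + w^2 - 4*w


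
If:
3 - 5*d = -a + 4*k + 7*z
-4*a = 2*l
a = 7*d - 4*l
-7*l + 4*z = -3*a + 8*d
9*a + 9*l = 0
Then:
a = 0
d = 0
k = 3/4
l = 0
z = 0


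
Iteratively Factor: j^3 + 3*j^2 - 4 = (j - 1)*(j^2 + 4*j + 4) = (j - 1)*(j + 2)*(j + 2)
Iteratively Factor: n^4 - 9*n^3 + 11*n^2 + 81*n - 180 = (n - 5)*(n^3 - 4*n^2 - 9*n + 36) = (n - 5)*(n + 3)*(n^2 - 7*n + 12) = (n - 5)*(n - 4)*(n + 3)*(n - 3)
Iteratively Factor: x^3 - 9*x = (x)*(x^2 - 9) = x*(x + 3)*(x - 3)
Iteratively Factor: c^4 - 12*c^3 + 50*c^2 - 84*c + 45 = (c - 5)*(c^3 - 7*c^2 + 15*c - 9) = (c - 5)*(c - 3)*(c^2 - 4*c + 3) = (c - 5)*(c - 3)*(c - 1)*(c - 3)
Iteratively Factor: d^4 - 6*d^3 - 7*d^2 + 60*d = (d - 4)*(d^3 - 2*d^2 - 15*d) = (d - 4)*(d + 3)*(d^2 - 5*d) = d*(d - 4)*(d + 3)*(d - 5)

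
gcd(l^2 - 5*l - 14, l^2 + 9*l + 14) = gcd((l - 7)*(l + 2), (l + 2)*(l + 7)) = l + 2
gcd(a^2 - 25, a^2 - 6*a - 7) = 1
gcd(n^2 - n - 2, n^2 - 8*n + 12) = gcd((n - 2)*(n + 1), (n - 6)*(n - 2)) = n - 2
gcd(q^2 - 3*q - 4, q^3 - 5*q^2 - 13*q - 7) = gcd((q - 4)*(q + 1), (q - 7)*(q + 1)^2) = q + 1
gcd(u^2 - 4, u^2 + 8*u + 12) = u + 2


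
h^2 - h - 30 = (h - 6)*(h + 5)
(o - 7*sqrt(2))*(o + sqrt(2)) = o^2 - 6*sqrt(2)*o - 14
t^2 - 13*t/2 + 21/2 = (t - 7/2)*(t - 3)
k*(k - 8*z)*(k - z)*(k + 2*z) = k^4 - 7*k^3*z - 10*k^2*z^2 + 16*k*z^3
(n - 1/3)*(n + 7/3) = n^2 + 2*n - 7/9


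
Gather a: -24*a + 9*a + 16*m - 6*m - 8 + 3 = -15*a + 10*m - 5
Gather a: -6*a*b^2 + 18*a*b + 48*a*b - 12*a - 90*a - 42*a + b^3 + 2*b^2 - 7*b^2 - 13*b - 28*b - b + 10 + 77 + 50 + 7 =a*(-6*b^2 + 66*b - 144) + b^3 - 5*b^2 - 42*b + 144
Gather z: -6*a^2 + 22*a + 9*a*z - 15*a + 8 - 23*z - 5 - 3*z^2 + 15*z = -6*a^2 + 7*a - 3*z^2 + z*(9*a - 8) + 3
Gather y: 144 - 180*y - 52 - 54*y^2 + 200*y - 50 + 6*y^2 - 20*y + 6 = 48 - 48*y^2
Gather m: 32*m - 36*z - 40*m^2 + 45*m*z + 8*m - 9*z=-40*m^2 + m*(45*z + 40) - 45*z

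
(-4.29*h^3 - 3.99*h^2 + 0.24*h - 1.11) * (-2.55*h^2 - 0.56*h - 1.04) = 10.9395*h^5 + 12.5769*h^4 + 6.084*h^3 + 6.8457*h^2 + 0.372*h + 1.1544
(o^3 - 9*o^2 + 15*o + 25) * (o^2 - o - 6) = o^5 - 10*o^4 + 18*o^3 + 64*o^2 - 115*o - 150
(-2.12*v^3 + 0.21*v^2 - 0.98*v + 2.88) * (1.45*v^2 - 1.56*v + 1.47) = -3.074*v^5 + 3.6117*v^4 - 4.865*v^3 + 6.0135*v^2 - 5.9334*v + 4.2336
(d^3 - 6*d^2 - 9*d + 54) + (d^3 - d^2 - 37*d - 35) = 2*d^3 - 7*d^2 - 46*d + 19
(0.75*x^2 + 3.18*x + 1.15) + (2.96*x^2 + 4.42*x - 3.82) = 3.71*x^2 + 7.6*x - 2.67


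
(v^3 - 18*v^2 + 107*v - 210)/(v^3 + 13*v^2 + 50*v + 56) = (v^3 - 18*v^2 + 107*v - 210)/(v^3 + 13*v^2 + 50*v + 56)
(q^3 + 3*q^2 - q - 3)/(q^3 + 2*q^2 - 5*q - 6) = (q - 1)/(q - 2)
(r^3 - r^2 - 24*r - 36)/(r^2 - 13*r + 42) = (r^2 + 5*r + 6)/(r - 7)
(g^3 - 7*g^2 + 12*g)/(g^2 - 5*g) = (g^2 - 7*g + 12)/(g - 5)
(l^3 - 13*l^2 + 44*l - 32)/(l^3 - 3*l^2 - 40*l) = (l^2 - 5*l + 4)/(l*(l + 5))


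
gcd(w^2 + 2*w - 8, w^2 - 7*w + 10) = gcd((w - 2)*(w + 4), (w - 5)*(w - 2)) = w - 2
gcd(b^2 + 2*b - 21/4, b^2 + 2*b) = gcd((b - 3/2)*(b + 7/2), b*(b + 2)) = 1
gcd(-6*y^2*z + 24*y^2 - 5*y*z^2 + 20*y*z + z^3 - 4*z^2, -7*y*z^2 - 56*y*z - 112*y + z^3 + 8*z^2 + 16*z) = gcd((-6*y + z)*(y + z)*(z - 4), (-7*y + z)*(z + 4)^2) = 1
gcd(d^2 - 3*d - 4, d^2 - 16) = d - 4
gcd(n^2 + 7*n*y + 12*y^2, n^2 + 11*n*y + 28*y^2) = n + 4*y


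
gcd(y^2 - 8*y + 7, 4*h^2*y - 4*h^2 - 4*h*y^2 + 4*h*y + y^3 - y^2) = y - 1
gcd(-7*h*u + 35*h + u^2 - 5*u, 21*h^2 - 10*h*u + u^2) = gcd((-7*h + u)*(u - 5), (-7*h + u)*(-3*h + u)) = -7*h + u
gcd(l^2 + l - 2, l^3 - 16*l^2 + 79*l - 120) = 1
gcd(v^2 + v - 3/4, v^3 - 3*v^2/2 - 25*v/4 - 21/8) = v + 3/2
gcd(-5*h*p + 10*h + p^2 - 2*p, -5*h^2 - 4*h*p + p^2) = -5*h + p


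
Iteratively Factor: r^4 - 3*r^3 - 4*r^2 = (r + 1)*(r^3 - 4*r^2) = (r - 4)*(r + 1)*(r^2) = r*(r - 4)*(r + 1)*(r)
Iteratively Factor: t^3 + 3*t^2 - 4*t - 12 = (t + 3)*(t^2 - 4) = (t - 2)*(t + 3)*(t + 2)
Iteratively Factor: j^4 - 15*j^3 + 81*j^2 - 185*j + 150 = (j - 5)*(j^3 - 10*j^2 + 31*j - 30) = (j - 5)^2*(j^2 - 5*j + 6) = (j - 5)^2*(j - 3)*(j - 2)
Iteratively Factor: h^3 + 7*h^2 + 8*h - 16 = (h + 4)*(h^2 + 3*h - 4) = (h - 1)*(h + 4)*(h + 4)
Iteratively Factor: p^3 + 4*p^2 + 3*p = (p + 3)*(p^2 + p) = (p + 1)*(p + 3)*(p)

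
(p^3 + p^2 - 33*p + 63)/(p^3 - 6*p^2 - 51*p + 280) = (p^2 - 6*p + 9)/(p^2 - 13*p + 40)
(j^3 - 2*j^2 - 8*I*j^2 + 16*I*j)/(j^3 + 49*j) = (j^2 - 2*j - 8*I*j + 16*I)/(j^2 + 49)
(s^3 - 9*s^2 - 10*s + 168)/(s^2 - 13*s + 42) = s + 4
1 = 1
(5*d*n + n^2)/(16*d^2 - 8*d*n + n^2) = n*(5*d + n)/(16*d^2 - 8*d*n + n^2)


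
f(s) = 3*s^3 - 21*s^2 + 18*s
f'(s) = 9*s^2 - 42*s + 18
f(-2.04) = -149.58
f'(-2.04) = 141.13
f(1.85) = -19.58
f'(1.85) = -28.90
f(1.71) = -15.63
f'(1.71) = -27.50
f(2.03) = -24.90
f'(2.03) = -30.17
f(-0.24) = -5.57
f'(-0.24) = 28.60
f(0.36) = 3.90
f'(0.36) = 4.05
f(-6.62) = -1909.82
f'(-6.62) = 690.46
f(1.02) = -0.30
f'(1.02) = -15.48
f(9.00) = 648.00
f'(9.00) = 369.00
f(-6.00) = -1512.00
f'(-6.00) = 594.00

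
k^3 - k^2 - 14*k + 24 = (k - 3)*(k - 2)*(k + 4)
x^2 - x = x*(x - 1)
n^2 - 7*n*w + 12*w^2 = (n - 4*w)*(n - 3*w)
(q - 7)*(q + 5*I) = q^2 - 7*q + 5*I*q - 35*I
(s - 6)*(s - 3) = s^2 - 9*s + 18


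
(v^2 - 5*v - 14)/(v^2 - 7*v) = (v + 2)/v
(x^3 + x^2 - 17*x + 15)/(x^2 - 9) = (x^2 + 4*x - 5)/(x + 3)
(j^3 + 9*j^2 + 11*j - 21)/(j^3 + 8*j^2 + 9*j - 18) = (j + 7)/(j + 6)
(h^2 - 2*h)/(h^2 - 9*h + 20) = h*(h - 2)/(h^2 - 9*h + 20)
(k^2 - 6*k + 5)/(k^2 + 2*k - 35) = (k - 1)/(k + 7)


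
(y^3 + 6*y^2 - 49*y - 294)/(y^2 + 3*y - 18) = (y^2 - 49)/(y - 3)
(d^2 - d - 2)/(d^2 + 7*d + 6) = (d - 2)/(d + 6)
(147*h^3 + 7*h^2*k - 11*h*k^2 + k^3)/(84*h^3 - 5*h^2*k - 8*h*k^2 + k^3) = (7*h - k)/(4*h - k)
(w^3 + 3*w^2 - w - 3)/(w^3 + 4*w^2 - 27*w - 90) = (w^2 - 1)/(w^2 + w - 30)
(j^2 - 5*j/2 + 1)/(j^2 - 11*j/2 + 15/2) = (2*j^2 - 5*j + 2)/(2*j^2 - 11*j + 15)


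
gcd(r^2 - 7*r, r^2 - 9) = 1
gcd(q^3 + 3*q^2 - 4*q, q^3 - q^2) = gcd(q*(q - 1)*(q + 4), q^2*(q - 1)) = q^2 - q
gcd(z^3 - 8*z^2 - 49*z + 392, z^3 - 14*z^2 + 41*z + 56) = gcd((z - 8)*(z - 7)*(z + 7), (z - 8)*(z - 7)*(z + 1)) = z^2 - 15*z + 56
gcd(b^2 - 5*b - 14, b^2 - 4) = b + 2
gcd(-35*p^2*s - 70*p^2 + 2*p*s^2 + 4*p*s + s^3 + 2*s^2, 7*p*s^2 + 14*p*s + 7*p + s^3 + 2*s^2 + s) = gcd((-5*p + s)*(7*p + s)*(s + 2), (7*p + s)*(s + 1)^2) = 7*p + s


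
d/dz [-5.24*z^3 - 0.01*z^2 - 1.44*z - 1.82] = -15.72*z^2 - 0.02*z - 1.44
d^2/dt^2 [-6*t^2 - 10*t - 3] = -12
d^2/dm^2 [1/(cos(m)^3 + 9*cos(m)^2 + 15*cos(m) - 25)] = 9*(-sin(m)^4 + 5*sin(m)^2 + cos(m)/4 - cos(3*m)/4)/((cos(m) - 1)^3*(cos(m) + 5)^4)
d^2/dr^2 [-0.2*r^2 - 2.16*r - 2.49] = -0.400000000000000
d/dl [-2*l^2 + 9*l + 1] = 9 - 4*l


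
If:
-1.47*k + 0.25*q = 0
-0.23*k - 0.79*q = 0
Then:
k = 0.00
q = 0.00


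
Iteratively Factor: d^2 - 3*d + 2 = (d - 2)*(d - 1)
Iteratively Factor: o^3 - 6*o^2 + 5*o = (o - 5)*(o^2 - o) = o*(o - 5)*(o - 1)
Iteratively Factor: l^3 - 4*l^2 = (l)*(l^2 - 4*l) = l^2*(l - 4)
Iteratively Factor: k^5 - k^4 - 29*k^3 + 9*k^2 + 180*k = (k - 3)*(k^4 + 2*k^3 - 23*k^2 - 60*k) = (k - 3)*(k + 4)*(k^3 - 2*k^2 - 15*k) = k*(k - 3)*(k + 4)*(k^2 - 2*k - 15) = k*(k - 3)*(k + 3)*(k + 4)*(k - 5)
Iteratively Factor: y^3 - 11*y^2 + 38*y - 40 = (y - 4)*(y^2 - 7*y + 10) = (y - 4)*(y - 2)*(y - 5)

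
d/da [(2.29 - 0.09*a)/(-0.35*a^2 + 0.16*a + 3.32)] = (-0.0315*a^2 + 1.603*a - 0.6652)/(0.1225*a^4 - 0.112*a^3 - 2.2984*a^2 + 1.0624*a + 11.0224)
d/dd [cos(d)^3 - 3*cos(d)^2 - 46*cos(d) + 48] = (-3*cos(d)^2 + 6*cos(d) + 46)*sin(d)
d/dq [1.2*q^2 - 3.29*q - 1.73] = 2.4*q - 3.29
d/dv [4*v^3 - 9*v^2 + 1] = 6*v*(2*v - 3)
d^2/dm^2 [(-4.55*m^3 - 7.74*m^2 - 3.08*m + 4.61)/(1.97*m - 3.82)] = (-35.31619*m^3 + 205.44342*m^2 - 398.37252*m - 236.464918)/(7.645373*m^3 - 44.475114*m^2 + 86.241084*m - 55.742968)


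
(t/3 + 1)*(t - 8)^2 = t^3/3 - 13*t^2/3 + 16*t/3 + 64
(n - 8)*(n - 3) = n^2 - 11*n + 24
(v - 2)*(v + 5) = v^2 + 3*v - 10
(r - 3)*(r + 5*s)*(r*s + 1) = r^3*s + 5*r^2*s^2 - 3*r^2*s + r^2 - 15*r*s^2 + 5*r*s - 3*r - 15*s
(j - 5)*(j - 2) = j^2 - 7*j + 10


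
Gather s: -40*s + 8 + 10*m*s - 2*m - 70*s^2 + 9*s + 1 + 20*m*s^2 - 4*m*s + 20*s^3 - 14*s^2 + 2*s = -2*m + 20*s^3 + s^2*(20*m - 84) + s*(6*m - 29) + 9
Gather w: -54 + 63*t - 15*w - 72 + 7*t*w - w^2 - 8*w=63*t - w^2 + w*(7*t - 23) - 126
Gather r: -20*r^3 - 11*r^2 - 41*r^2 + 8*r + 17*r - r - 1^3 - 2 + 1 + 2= -20*r^3 - 52*r^2 + 24*r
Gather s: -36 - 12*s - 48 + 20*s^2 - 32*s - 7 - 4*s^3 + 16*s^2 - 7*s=-4*s^3 + 36*s^2 - 51*s - 91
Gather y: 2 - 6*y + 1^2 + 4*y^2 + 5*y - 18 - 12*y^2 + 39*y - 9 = -8*y^2 + 38*y - 24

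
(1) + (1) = 2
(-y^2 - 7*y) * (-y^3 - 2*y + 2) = y^5 + 7*y^4 + 2*y^3 + 12*y^2 - 14*y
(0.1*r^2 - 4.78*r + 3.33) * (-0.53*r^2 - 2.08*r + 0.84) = -0.053*r^4 + 2.3254*r^3 + 8.2615*r^2 - 10.9416*r + 2.7972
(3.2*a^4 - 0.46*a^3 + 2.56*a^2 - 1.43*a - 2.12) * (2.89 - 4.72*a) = -15.104*a^5 + 11.4192*a^4 - 13.4126*a^3 + 14.148*a^2 + 5.8737*a - 6.1268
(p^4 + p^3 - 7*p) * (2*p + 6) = 2*p^5 + 8*p^4 + 6*p^3 - 14*p^2 - 42*p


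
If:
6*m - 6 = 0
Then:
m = 1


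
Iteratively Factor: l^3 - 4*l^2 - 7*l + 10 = (l - 5)*(l^2 + l - 2) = (l - 5)*(l - 1)*(l + 2)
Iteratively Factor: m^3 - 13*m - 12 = (m + 1)*(m^2 - m - 12) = (m - 4)*(m + 1)*(m + 3)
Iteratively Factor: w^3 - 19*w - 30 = (w - 5)*(w^2 + 5*w + 6) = (w - 5)*(w + 2)*(w + 3)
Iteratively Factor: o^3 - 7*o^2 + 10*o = (o - 5)*(o^2 - 2*o) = o*(o - 5)*(o - 2)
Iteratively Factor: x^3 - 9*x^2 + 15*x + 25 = (x - 5)*(x^2 - 4*x - 5) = (x - 5)*(x + 1)*(x - 5)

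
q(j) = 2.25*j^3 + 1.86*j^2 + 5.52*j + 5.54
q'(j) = 6.75*j^2 + 3.72*j + 5.52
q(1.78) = 33.95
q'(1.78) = 33.53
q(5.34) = 430.67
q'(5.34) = 217.87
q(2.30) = 55.45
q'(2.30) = 49.78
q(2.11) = 46.60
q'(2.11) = 43.42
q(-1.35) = -4.06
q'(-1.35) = 12.80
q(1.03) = 15.66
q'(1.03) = 16.51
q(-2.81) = -45.21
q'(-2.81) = 48.37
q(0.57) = 9.71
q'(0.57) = 9.83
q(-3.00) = -55.03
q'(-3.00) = 55.11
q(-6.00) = -446.62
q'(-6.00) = 226.20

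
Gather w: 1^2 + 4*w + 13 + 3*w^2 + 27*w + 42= 3*w^2 + 31*w + 56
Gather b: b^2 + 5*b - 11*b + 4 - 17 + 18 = b^2 - 6*b + 5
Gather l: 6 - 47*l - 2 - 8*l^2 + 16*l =-8*l^2 - 31*l + 4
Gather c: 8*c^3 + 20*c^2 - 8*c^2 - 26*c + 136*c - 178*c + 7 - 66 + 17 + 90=8*c^3 + 12*c^2 - 68*c + 48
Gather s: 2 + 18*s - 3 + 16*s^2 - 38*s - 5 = 16*s^2 - 20*s - 6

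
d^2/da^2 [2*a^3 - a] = 12*a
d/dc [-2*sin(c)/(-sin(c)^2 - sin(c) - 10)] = 2*(cos(c)^2 + 9)*cos(c)/(sin(c)^2 + sin(c) + 10)^2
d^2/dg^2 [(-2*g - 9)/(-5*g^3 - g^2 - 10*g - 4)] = 2*((2*g + 9)*(15*g^2 + 2*g + 10)^2 - (30*g^2 + 4*g + (2*g + 9)*(15*g + 1) + 20)*(5*g^3 + g^2 + 10*g + 4))/(5*g^3 + g^2 + 10*g + 4)^3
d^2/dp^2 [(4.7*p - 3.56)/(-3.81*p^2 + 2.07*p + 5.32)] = ((4.7*p - 3.56)*(7.62*p - 2.07)*(15.24*p - 4.14) + (107.442*p - 46.5852)*(-3.81*p^2 + 2.07*p + 5.32))/(-3.81*p^2 + 2.07*p + 5.32)^3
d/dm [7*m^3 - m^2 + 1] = m*(21*m - 2)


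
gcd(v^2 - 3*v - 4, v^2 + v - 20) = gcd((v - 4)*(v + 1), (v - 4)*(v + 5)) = v - 4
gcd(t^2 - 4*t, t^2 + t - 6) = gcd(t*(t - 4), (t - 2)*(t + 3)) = 1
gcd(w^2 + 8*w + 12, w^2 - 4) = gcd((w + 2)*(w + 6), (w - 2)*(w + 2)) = w + 2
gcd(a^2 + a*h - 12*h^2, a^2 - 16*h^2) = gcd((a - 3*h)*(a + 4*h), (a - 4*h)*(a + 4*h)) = a + 4*h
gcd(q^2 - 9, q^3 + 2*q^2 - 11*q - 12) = q - 3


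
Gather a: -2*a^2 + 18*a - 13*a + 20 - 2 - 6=-2*a^2 + 5*a + 12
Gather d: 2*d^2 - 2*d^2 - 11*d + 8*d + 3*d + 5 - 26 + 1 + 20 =0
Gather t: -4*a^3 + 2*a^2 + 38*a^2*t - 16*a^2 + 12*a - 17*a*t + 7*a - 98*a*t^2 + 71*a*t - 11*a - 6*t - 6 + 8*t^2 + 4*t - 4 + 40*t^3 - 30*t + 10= -4*a^3 - 14*a^2 + 8*a + 40*t^3 + t^2*(8 - 98*a) + t*(38*a^2 + 54*a - 32)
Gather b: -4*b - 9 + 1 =-4*b - 8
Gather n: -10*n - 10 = -10*n - 10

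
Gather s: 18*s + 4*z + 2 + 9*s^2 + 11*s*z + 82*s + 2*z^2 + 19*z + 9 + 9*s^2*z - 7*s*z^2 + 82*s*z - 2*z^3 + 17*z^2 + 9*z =s^2*(9*z + 9) + s*(-7*z^2 + 93*z + 100) - 2*z^3 + 19*z^2 + 32*z + 11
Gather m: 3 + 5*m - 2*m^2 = -2*m^2 + 5*m + 3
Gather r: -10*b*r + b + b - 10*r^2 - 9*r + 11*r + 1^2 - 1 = 2*b - 10*r^2 + r*(2 - 10*b)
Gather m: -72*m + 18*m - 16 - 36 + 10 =-54*m - 42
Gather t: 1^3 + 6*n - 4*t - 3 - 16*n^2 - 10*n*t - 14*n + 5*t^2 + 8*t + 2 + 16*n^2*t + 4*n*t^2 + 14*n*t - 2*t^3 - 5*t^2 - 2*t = -16*n^2 + 4*n*t^2 - 8*n - 2*t^3 + t*(16*n^2 + 4*n + 2)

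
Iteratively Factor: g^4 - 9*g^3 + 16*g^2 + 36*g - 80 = (g - 5)*(g^3 - 4*g^2 - 4*g + 16) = (g - 5)*(g - 2)*(g^2 - 2*g - 8) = (g - 5)*(g - 2)*(g + 2)*(g - 4)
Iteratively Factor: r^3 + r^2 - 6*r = (r + 3)*(r^2 - 2*r) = r*(r + 3)*(r - 2)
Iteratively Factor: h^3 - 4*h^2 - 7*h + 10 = (h + 2)*(h^2 - 6*h + 5) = (h - 1)*(h + 2)*(h - 5)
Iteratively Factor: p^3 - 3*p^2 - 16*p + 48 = (p - 3)*(p^2 - 16) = (p - 3)*(p + 4)*(p - 4)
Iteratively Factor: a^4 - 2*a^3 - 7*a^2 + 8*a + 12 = (a - 2)*(a^3 - 7*a - 6) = (a - 2)*(a + 2)*(a^2 - 2*a - 3) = (a - 2)*(a + 1)*(a + 2)*(a - 3)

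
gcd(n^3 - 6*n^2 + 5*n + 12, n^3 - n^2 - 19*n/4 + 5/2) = 1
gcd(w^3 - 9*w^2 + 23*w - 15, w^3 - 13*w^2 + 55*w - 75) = w^2 - 8*w + 15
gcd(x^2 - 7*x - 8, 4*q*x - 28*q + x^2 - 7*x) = 1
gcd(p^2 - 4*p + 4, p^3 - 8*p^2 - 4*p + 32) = p - 2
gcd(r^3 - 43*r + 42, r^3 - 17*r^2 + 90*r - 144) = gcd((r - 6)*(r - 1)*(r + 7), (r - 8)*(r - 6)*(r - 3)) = r - 6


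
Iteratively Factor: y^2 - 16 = (y + 4)*(y - 4)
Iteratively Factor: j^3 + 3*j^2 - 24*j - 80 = (j - 5)*(j^2 + 8*j + 16) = (j - 5)*(j + 4)*(j + 4)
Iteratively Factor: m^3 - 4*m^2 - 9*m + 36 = (m + 3)*(m^2 - 7*m + 12) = (m - 3)*(m + 3)*(m - 4)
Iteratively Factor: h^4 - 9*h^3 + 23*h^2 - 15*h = (h - 5)*(h^3 - 4*h^2 + 3*h) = (h - 5)*(h - 3)*(h^2 - h) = h*(h - 5)*(h - 3)*(h - 1)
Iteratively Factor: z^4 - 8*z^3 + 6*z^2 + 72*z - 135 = (z - 3)*(z^3 - 5*z^2 - 9*z + 45) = (z - 3)*(z + 3)*(z^2 - 8*z + 15) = (z - 3)^2*(z + 3)*(z - 5)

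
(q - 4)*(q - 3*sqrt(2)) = q^2 - 3*sqrt(2)*q - 4*q + 12*sqrt(2)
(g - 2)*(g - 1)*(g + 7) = g^3 + 4*g^2 - 19*g + 14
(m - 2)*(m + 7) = m^2 + 5*m - 14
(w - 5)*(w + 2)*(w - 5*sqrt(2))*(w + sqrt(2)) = w^4 - 4*sqrt(2)*w^3 - 3*w^3 - 20*w^2 + 12*sqrt(2)*w^2 + 30*w + 40*sqrt(2)*w + 100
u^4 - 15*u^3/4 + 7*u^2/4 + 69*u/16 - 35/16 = (u - 5/2)*(u - 7/4)*(u - 1/2)*(u + 1)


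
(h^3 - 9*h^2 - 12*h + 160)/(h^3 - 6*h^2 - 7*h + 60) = (h^2 - 4*h - 32)/(h^2 - h - 12)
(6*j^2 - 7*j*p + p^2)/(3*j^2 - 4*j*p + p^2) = (-6*j + p)/(-3*j + p)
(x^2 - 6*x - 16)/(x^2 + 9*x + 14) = (x - 8)/(x + 7)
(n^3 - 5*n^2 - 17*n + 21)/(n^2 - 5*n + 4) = (n^2 - 4*n - 21)/(n - 4)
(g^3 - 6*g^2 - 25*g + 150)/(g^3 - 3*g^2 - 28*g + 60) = (g - 5)/(g - 2)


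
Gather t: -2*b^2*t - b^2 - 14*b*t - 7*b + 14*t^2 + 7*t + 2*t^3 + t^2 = -b^2 - 7*b + 2*t^3 + 15*t^2 + t*(-2*b^2 - 14*b + 7)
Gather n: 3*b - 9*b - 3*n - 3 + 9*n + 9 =-6*b + 6*n + 6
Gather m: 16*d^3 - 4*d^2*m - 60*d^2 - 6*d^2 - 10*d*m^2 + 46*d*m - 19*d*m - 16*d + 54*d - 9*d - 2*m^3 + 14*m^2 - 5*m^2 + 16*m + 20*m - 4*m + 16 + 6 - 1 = 16*d^3 - 66*d^2 + 29*d - 2*m^3 + m^2*(9 - 10*d) + m*(-4*d^2 + 27*d + 32) + 21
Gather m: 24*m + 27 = 24*m + 27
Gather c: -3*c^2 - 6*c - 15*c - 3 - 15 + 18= -3*c^2 - 21*c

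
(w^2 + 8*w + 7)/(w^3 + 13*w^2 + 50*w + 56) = (w + 1)/(w^2 + 6*w + 8)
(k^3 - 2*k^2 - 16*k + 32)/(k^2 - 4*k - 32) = (k^2 - 6*k + 8)/(k - 8)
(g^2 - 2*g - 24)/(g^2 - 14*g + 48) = (g + 4)/(g - 8)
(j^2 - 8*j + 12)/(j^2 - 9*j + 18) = (j - 2)/(j - 3)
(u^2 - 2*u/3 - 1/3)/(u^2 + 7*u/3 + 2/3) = (u - 1)/(u + 2)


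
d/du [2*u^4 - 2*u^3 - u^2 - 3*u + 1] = 8*u^3 - 6*u^2 - 2*u - 3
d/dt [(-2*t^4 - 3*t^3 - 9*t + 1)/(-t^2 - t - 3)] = (4*t^5 + 9*t^4 + 30*t^3 + 18*t^2 + 2*t + 28)/(t^4 + 2*t^3 + 7*t^2 + 6*t + 9)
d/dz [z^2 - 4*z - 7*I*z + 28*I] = 2*z - 4 - 7*I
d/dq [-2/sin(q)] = 2*cos(q)/sin(q)^2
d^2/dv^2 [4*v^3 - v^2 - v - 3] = 24*v - 2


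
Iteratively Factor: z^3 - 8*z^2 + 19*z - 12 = (z - 4)*(z^2 - 4*z + 3) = (z - 4)*(z - 3)*(z - 1)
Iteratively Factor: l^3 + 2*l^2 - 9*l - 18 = (l + 2)*(l^2 - 9) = (l + 2)*(l + 3)*(l - 3)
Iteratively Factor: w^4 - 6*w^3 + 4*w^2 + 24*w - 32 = (w - 4)*(w^3 - 2*w^2 - 4*w + 8) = (w - 4)*(w - 2)*(w^2 - 4) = (w - 4)*(w - 2)*(w + 2)*(w - 2)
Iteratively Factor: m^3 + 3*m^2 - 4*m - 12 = (m + 3)*(m^2 - 4) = (m - 2)*(m + 3)*(m + 2)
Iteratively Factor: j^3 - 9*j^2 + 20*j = (j)*(j^2 - 9*j + 20) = j*(j - 4)*(j - 5)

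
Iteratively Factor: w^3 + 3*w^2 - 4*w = (w)*(w^2 + 3*w - 4) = w*(w + 4)*(w - 1)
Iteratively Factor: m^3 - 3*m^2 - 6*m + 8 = (m - 1)*(m^2 - 2*m - 8) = (m - 1)*(m + 2)*(m - 4)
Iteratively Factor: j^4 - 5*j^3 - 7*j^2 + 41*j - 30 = (j - 1)*(j^3 - 4*j^2 - 11*j + 30) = (j - 1)*(j + 3)*(j^2 - 7*j + 10) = (j - 2)*(j - 1)*(j + 3)*(j - 5)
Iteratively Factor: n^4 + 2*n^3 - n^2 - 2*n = (n + 2)*(n^3 - n) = n*(n + 2)*(n^2 - 1) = n*(n + 1)*(n + 2)*(n - 1)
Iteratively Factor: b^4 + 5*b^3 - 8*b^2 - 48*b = (b + 4)*(b^3 + b^2 - 12*b) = b*(b + 4)*(b^2 + b - 12) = b*(b - 3)*(b + 4)*(b + 4)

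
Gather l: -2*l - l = -3*l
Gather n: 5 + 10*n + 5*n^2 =5*n^2 + 10*n + 5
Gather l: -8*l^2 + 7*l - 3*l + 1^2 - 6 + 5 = -8*l^2 + 4*l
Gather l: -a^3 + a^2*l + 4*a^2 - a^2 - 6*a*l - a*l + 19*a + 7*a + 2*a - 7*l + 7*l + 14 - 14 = -a^3 + 3*a^2 + 28*a + l*(a^2 - 7*a)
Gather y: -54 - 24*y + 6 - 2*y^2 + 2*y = -2*y^2 - 22*y - 48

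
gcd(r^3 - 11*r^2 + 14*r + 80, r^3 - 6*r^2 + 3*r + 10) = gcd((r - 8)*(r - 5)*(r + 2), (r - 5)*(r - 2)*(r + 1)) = r - 5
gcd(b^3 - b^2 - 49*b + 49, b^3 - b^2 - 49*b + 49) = b^3 - b^2 - 49*b + 49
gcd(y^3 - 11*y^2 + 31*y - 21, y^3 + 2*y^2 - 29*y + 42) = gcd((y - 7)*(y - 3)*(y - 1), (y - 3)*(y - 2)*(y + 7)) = y - 3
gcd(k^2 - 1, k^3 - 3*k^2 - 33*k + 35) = k - 1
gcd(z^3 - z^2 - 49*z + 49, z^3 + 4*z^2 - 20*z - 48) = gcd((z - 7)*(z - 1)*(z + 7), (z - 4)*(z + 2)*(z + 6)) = 1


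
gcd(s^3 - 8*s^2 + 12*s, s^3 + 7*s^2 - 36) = s - 2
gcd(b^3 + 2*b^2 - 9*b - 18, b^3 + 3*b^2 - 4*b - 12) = b^2 + 5*b + 6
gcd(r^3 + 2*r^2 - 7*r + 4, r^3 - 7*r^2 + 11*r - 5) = r^2 - 2*r + 1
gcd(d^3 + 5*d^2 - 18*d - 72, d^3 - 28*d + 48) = d^2 + 2*d - 24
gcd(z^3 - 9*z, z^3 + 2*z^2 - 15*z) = z^2 - 3*z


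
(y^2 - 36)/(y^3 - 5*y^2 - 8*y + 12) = (y + 6)/(y^2 + y - 2)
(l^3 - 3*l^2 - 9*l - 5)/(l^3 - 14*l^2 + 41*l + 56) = (l^2 - 4*l - 5)/(l^2 - 15*l + 56)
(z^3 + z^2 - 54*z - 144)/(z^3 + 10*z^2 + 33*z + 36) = (z^2 - 2*z - 48)/(z^2 + 7*z + 12)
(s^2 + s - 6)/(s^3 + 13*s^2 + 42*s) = (s^2 + s - 6)/(s*(s^2 + 13*s + 42))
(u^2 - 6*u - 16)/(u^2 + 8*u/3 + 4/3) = 3*(u - 8)/(3*u + 2)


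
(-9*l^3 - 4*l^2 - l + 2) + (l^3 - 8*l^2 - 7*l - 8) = -8*l^3 - 12*l^2 - 8*l - 6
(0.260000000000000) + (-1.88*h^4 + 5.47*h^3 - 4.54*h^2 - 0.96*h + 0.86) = -1.88*h^4 + 5.47*h^3 - 4.54*h^2 - 0.96*h + 1.12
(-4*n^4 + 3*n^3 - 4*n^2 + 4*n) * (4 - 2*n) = 8*n^5 - 22*n^4 + 20*n^3 - 24*n^2 + 16*n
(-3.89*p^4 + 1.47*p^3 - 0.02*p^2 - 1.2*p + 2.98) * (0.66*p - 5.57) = -2.5674*p^5 + 22.6375*p^4 - 8.2011*p^3 - 0.6806*p^2 + 8.6508*p - 16.5986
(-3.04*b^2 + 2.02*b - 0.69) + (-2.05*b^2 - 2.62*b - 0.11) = -5.09*b^2 - 0.6*b - 0.8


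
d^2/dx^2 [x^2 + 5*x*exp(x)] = 5*x*exp(x) + 10*exp(x) + 2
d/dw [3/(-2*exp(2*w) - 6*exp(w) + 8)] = (3*exp(w) + 9/2)*exp(w)/(exp(2*w) + 3*exp(w) - 4)^2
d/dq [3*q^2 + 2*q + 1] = 6*q + 2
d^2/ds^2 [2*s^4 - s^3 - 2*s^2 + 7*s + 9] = 24*s^2 - 6*s - 4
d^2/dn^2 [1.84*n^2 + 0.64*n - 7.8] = 3.68000000000000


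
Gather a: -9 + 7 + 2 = 0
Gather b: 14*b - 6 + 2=14*b - 4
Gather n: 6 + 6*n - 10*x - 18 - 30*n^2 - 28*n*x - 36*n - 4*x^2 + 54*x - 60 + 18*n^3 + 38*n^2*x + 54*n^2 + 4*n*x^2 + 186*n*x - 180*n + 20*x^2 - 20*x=18*n^3 + n^2*(38*x + 24) + n*(4*x^2 + 158*x - 210) + 16*x^2 + 24*x - 72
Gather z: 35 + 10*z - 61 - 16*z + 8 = -6*z - 18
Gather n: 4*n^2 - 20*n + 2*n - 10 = 4*n^2 - 18*n - 10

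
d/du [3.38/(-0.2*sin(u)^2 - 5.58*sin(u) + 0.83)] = (1.352*sin(u) + 18.8604)*cos(u)/(0.2*sin(u)^2 + 5.58*sin(u) - 0.83)^2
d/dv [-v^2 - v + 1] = -2*v - 1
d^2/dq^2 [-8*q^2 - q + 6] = -16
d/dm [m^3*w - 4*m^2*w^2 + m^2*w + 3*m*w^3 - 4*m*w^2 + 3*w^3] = w*(3*m^2 - 8*m*w + 2*m + 3*w^2 - 4*w)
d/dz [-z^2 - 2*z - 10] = -2*z - 2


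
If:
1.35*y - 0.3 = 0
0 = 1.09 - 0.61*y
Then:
No Solution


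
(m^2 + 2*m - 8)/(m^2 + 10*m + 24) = (m - 2)/(m + 6)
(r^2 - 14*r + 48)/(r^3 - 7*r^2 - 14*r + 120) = (r - 8)/(r^2 - r - 20)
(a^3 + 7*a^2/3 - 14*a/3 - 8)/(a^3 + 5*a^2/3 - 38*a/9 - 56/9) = 3*(a + 3)/(3*a + 7)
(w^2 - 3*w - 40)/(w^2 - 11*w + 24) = (w + 5)/(w - 3)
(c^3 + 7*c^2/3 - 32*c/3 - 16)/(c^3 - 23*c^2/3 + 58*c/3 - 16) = (3*c^2 + 16*c + 16)/(3*c^2 - 14*c + 16)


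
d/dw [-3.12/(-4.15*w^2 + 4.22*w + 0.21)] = (13.1664 - 25.896*w)/(-4.15*w^2 + 4.22*w + 0.21)^2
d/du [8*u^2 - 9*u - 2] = 16*u - 9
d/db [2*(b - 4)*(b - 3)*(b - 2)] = 6*b^2 - 36*b + 52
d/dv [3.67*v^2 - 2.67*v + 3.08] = 7.34*v - 2.67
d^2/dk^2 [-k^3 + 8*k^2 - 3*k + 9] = 16 - 6*k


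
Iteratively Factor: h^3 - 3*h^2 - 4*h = (h)*(h^2 - 3*h - 4) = h*(h - 4)*(h + 1)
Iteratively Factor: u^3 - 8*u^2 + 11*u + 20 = (u - 4)*(u^2 - 4*u - 5) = (u - 4)*(u + 1)*(u - 5)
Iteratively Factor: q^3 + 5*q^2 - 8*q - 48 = (q + 4)*(q^2 + q - 12) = (q - 3)*(q + 4)*(q + 4)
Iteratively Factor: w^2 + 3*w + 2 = (w + 2)*(w + 1)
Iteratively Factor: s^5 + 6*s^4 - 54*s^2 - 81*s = (s + 3)*(s^4 + 3*s^3 - 9*s^2 - 27*s) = s*(s + 3)*(s^3 + 3*s^2 - 9*s - 27) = s*(s + 3)^2*(s^2 - 9) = s*(s + 3)^3*(s - 3)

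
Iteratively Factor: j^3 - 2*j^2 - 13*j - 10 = (j - 5)*(j^2 + 3*j + 2) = (j - 5)*(j + 1)*(j + 2)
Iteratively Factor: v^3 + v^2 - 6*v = (v)*(v^2 + v - 6) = v*(v + 3)*(v - 2)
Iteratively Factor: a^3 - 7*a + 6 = (a - 2)*(a^2 + 2*a - 3) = (a - 2)*(a - 1)*(a + 3)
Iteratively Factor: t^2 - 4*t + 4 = (t - 2)*(t - 2)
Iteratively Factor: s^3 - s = (s - 1)*(s^2 + s) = (s - 1)*(s + 1)*(s)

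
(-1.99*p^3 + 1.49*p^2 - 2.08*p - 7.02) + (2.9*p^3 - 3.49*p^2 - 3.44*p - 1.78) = 0.91*p^3 - 2.0*p^2 - 5.52*p - 8.8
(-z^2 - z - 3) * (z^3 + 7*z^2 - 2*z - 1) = -z^5 - 8*z^4 - 8*z^3 - 18*z^2 + 7*z + 3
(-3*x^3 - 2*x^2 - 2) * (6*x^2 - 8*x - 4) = -18*x^5 + 12*x^4 + 28*x^3 - 4*x^2 + 16*x + 8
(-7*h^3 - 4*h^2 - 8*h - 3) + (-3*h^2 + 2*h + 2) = -7*h^3 - 7*h^2 - 6*h - 1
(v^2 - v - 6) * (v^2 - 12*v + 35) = v^4 - 13*v^3 + 41*v^2 + 37*v - 210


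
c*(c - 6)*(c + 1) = c^3 - 5*c^2 - 6*c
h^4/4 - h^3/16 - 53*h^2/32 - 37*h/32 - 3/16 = (h/4 + 1/2)*(h - 3)*(h + 1/4)*(h + 1/2)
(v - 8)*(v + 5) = v^2 - 3*v - 40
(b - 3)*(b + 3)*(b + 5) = b^3 + 5*b^2 - 9*b - 45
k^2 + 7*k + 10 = (k + 2)*(k + 5)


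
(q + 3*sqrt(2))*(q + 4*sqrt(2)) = q^2 + 7*sqrt(2)*q + 24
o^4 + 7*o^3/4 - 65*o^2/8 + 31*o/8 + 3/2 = (o - 3/2)*(o - 1)*(o + 1/4)*(o + 4)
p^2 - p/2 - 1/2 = (p - 1)*(p + 1/2)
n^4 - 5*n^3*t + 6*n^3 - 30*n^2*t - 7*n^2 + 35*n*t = n*(n - 1)*(n + 7)*(n - 5*t)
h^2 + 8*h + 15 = (h + 3)*(h + 5)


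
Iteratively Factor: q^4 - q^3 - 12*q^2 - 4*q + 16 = (q + 2)*(q^3 - 3*q^2 - 6*q + 8) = (q + 2)^2*(q^2 - 5*q + 4) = (q - 1)*(q + 2)^2*(q - 4)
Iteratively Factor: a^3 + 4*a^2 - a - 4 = (a + 4)*(a^2 - 1) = (a - 1)*(a + 4)*(a + 1)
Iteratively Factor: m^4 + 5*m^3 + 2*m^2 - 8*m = (m - 1)*(m^3 + 6*m^2 + 8*m) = (m - 1)*(m + 2)*(m^2 + 4*m) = (m - 1)*(m + 2)*(m + 4)*(m)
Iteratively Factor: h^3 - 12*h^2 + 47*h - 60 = (h - 3)*(h^2 - 9*h + 20) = (h - 4)*(h - 3)*(h - 5)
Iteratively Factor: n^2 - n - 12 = (n - 4)*(n + 3)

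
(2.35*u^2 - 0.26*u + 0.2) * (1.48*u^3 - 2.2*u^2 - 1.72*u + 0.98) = 3.478*u^5 - 5.5548*u^4 - 3.174*u^3 + 2.3102*u^2 - 0.5988*u + 0.196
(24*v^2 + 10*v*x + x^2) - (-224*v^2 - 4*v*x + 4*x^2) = 248*v^2 + 14*v*x - 3*x^2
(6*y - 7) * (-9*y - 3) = -54*y^2 + 45*y + 21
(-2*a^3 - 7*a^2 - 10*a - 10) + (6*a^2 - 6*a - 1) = -2*a^3 - a^2 - 16*a - 11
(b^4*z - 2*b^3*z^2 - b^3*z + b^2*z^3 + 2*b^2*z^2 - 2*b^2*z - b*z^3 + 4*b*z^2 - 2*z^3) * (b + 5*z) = b^5*z + 3*b^4*z^2 - b^4*z - 9*b^3*z^3 - 3*b^3*z^2 - 2*b^3*z + 5*b^2*z^4 + 9*b^2*z^3 - 6*b^2*z^2 - 5*b*z^4 + 18*b*z^3 - 10*z^4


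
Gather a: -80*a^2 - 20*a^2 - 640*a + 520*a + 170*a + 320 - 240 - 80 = -100*a^2 + 50*a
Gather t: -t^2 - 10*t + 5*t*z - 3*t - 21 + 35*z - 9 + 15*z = -t^2 + t*(5*z - 13) + 50*z - 30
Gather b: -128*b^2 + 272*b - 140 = -128*b^2 + 272*b - 140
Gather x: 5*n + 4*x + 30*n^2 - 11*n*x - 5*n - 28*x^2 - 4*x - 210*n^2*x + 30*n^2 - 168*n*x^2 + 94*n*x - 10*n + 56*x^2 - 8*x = 60*n^2 - 10*n + x^2*(28 - 168*n) + x*(-210*n^2 + 83*n - 8)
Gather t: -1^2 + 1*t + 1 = t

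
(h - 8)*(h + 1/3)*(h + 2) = h^3 - 17*h^2/3 - 18*h - 16/3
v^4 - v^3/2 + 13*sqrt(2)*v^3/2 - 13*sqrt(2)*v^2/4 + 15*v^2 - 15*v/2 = v*(v - 1/2)*(v + 3*sqrt(2)/2)*(v + 5*sqrt(2))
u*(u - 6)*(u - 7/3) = u^3 - 25*u^2/3 + 14*u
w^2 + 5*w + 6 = (w + 2)*(w + 3)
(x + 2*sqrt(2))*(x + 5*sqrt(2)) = x^2 + 7*sqrt(2)*x + 20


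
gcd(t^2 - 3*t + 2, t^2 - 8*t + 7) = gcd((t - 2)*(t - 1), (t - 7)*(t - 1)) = t - 1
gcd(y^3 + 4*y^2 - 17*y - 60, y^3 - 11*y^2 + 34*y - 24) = y - 4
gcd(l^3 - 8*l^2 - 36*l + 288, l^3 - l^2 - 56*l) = l - 8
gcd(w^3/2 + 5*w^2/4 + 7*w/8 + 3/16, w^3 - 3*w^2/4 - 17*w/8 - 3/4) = w + 1/2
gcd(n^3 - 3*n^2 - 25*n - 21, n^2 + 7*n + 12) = n + 3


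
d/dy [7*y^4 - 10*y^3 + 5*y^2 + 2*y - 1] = 28*y^3 - 30*y^2 + 10*y + 2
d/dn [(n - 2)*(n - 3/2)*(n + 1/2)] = 3*n^2 - 6*n + 5/4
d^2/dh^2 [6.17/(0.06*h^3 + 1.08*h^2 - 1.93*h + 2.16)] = (-(2.2212*h + 13.3272)*(0.06*h^3 + 1.08*h^2 - 1.93*h + 2.16) + 6.17*(0.18*h^2 + 2.16*h - 1.93)*(0.36*h^2 + 4.32*h - 3.86))/(0.06*h^3 + 1.08*h^2 - 1.93*h + 2.16)^3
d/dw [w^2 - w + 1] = 2*w - 1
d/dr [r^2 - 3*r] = 2*r - 3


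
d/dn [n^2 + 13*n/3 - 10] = 2*n + 13/3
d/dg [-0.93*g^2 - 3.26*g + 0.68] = -1.86*g - 3.26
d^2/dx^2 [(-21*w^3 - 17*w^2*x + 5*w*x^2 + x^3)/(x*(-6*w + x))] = w^2*(-1512*w^3 + 756*w^2*x - 126*w*x^2 + 98*x^3)/(x^3*(-216*w^3 + 108*w^2*x - 18*w*x^2 + x^3))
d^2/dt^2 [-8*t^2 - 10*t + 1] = -16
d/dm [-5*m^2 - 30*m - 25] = -10*m - 30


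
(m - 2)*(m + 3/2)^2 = m^3 + m^2 - 15*m/4 - 9/2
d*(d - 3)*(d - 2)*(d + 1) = d^4 - 4*d^3 + d^2 + 6*d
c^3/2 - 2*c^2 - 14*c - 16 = (c/2 + 1)*(c - 8)*(c + 2)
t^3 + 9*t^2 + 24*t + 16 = (t + 1)*(t + 4)^2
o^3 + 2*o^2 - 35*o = o*(o - 5)*(o + 7)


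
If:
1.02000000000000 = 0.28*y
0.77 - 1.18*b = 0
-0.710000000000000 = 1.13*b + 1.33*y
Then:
No Solution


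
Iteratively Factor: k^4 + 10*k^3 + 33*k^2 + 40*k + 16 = (k + 1)*(k^3 + 9*k^2 + 24*k + 16) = (k + 1)*(k + 4)*(k^2 + 5*k + 4) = (k + 1)^2*(k + 4)*(k + 4)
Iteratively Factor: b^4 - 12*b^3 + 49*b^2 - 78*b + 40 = (b - 2)*(b^3 - 10*b^2 + 29*b - 20) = (b - 4)*(b - 2)*(b^2 - 6*b + 5) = (b - 5)*(b - 4)*(b - 2)*(b - 1)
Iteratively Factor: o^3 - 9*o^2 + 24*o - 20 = (o - 5)*(o^2 - 4*o + 4) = (o - 5)*(o - 2)*(o - 2)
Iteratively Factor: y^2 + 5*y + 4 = (y + 4)*(y + 1)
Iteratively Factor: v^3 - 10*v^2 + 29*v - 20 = (v - 5)*(v^2 - 5*v + 4) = (v - 5)*(v - 4)*(v - 1)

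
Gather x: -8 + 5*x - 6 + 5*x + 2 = 10*x - 12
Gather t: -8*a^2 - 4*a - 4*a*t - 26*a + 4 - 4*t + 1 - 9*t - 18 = -8*a^2 - 30*a + t*(-4*a - 13) - 13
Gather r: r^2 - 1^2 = r^2 - 1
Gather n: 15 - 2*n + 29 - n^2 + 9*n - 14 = -n^2 + 7*n + 30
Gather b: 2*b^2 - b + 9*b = 2*b^2 + 8*b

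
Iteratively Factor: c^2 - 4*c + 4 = (c - 2)*(c - 2)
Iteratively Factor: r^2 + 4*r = (r)*(r + 4)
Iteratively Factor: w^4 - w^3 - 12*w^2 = (w)*(w^3 - w^2 - 12*w) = w*(w - 4)*(w^2 + 3*w) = w*(w - 4)*(w + 3)*(w)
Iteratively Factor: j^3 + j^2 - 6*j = (j - 2)*(j^2 + 3*j) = j*(j - 2)*(j + 3)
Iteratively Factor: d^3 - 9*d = (d - 3)*(d^2 + 3*d) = (d - 3)*(d + 3)*(d)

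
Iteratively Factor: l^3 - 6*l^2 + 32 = (l + 2)*(l^2 - 8*l + 16) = (l - 4)*(l + 2)*(l - 4)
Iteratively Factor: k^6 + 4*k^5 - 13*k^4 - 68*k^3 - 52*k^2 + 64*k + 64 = (k + 2)*(k^5 + 2*k^4 - 17*k^3 - 34*k^2 + 16*k + 32) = (k - 1)*(k + 2)*(k^4 + 3*k^3 - 14*k^2 - 48*k - 32) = (k - 1)*(k + 2)*(k + 4)*(k^3 - k^2 - 10*k - 8) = (k - 4)*(k - 1)*(k + 2)*(k + 4)*(k^2 + 3*k + 2) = (k - 4)*(k - 1)*(k + 1)*(k + 2)*(k + 4)*(k + 2)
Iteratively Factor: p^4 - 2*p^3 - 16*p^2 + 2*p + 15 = (p - 5)*(p^3 + 3*p^2 - p - 3) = (p - 5)*(p - 1)*(p^2 + 4*p + 3) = (p - 5)*(p - 1)*(p + 1)*(p + 3)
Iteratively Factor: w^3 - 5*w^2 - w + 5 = (w - 5)*(w^2 - 1) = (w - 5)*(w + 1)*(w - 1)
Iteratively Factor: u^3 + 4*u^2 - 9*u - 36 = (u + 4)*(u^2 - 9) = (u + 3)*(u + 4)*(u - 3)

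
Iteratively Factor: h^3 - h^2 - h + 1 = (h - 1)*(h^2 - 1) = (h - 1)*(h + 1)*(h - 1)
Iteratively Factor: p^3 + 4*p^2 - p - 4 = (p + 1)*(p^2 + 3*p - 4) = (p - 1)*(p + 1)*(p + 4)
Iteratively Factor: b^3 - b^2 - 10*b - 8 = (b + 2)*(b^2 - 3*b - 4) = (b + 1)*(b + 2)*(b - 4)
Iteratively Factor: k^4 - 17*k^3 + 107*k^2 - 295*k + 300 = (k - 3)*(k^3 - 14*k^2 + 65*k - 100) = (k - 5)*(k - 3)*(k^2 - 9*k + 20) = (k - 5)^2*(k - 3)*(k - 4)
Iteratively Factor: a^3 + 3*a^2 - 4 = (a + 2)*(a^2 + a - 2) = (a + 2)^2*(a - 1)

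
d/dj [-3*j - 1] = -3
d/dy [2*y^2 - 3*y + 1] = 4*y - 3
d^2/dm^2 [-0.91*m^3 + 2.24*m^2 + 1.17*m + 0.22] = 4.48 - 5.46*m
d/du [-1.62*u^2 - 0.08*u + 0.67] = -3.24*u - 0.08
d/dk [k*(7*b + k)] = 7*b + 2*k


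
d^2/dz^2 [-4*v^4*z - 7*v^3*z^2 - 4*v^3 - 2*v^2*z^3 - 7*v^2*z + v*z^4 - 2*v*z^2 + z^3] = -14*v^3 - 12*v^2*z + 12*v*z^2 - 4*v + 6*z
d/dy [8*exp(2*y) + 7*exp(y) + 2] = (16*exp(y) + 7)*exp(y)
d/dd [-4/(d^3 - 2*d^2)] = 4*(3*d - 4)/(d^3*(d - 2)^2)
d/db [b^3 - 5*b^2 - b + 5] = 3*b^2 - 10*b - 1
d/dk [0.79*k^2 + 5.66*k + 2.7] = 1.58*k + 5.66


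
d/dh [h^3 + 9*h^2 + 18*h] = 3*h^2 + 18*h + 18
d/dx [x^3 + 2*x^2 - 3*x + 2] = 3*x^2 + 4*x - 3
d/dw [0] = 0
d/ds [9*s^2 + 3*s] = 18*s + 3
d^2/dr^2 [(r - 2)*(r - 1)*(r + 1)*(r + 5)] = 12*r^2 + 18*r - 22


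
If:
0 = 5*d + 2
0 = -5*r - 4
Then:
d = -2/5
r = -4/5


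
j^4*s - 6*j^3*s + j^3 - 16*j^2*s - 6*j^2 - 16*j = j*(j - 8)*(j + 2)*(j*s + 1)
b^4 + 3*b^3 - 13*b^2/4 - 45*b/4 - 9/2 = (b - 2)*(b + 1/2)*(b + 3/2)*(b + 3)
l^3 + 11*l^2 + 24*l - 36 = (l - 1)*(l + 6)^2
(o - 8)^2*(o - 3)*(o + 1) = o^4 - 18*o^3 + 93*o^2 - 80*o - 192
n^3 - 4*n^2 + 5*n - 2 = (n - 2)*(n - 1)^2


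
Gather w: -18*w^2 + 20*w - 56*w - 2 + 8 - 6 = -18*w^2 - 36*w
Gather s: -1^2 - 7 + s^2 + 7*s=s^2 + 7*s - 8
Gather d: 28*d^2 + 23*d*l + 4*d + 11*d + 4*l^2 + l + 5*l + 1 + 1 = 28*d^2 + d*(23*l + 15) + 4*l^2 + 6*l + 2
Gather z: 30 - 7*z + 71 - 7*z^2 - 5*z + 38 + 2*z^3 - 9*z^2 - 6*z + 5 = 2*z^3 - 16*z^2 - 18*z + 144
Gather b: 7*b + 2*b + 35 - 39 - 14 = 9*b - 18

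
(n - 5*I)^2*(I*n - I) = I*n^3 + 10*n^2 - I*n^2 - 10*n - 25*I*n + 25*I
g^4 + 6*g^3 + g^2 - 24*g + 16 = (g - 1)^2*(g + 4)^2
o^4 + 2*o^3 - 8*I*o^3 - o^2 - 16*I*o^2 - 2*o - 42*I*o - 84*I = (o + 2)*(o - 7*I)*(o - 3*I)*(o + 2*I)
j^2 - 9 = (j - 3)*(j + 3)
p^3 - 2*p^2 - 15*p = p*(p - 5)*(p + 3)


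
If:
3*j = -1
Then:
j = -1/3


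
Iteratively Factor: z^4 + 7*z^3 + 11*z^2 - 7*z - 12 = (z - 1)*(z^3 + 8*z^2 + 19*z + 12) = (z - 1)*(z + 3)*(z^2 + 5*z + 4) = (z - 1)*(z + 3)*(z + 4)*(z + 1)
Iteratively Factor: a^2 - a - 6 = (a + 2)*(a - 3)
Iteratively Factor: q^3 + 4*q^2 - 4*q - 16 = (q + 4)*(q^2 - 4) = (q - 2)*(q + 4)*(q + 2)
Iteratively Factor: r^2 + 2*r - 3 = (r - 1)*(r + 3)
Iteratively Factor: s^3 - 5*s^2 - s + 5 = (s + 1)*(s^2 - 6*s + 5) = (s - 5)*(s + 1)*(s - 1)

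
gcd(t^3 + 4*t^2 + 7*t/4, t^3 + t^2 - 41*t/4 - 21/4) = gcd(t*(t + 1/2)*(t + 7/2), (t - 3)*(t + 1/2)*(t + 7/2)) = t^2 + 4*t + 7/4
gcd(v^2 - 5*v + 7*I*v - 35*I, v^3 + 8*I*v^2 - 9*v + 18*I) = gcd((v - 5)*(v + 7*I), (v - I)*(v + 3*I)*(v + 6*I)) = 1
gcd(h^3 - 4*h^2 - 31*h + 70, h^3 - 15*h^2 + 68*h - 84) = h^2 - 9*h + 14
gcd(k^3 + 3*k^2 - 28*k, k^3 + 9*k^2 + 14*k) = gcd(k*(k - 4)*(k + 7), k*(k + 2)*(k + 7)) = k^2 + 7*k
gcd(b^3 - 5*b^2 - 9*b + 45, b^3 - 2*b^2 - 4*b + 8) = 1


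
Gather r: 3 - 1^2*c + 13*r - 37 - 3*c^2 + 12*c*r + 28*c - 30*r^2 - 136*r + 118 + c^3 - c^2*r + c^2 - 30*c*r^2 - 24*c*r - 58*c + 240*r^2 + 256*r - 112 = c^3 - 2*c^2 - 31*c + r^2*(210 - 30*c) + r*(-c^2 - 12*c + 133) - 28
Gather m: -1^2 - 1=-2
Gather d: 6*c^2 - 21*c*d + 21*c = 6*c^2 - 21*c*d + 21*c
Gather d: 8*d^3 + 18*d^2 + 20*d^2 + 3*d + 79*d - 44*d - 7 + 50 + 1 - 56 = 8*d^3 + 38*d^2 + 38*d - 12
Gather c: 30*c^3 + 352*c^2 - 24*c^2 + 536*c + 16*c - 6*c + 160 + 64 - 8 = 30*c^3 + 328*c^2 + 546*c + 216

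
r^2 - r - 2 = (r - 2)*(r + 1)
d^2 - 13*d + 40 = (d - 8)*(d - 5)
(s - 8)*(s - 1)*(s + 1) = s^3 - 8*s^2 - s + 8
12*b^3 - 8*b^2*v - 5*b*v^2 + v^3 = (-6*b + v)*(-b + v)*(2*b + v)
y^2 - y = y*(y - 1)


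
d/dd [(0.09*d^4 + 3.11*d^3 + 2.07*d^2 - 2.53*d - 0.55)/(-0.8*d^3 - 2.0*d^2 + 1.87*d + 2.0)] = (-0.072*d^6 - 0.36*d^5 - 4.0591*d^4 + 8.3034*d^3 + 16.1509*d^2 + 6.08*d - 4.0315)/(0.64*d^6 + 3.2*d^5 + 1.008*d^4 - 10.68*d^3 - 4.5031*d^2 + 7.48*d + 4.0)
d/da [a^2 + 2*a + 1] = 2*a + 2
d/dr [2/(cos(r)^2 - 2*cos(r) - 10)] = 4*(cos(r) - 1)*sin(r)/(sin(r)^2 + 2*cos(r) + 9)^2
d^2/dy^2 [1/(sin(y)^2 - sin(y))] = (-4 - 1/sin(y) + 4/sin(y)^2 - 2/sin(y)^3)/(sin(y) - 1)^2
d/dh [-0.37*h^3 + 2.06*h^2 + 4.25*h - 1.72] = -1.11*h^2 + 4.12*h + 4.25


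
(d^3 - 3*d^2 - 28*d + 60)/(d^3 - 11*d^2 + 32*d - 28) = (d^2 - d - 30)/(d^2 - 9*d + 14)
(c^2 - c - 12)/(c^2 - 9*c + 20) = (c + 3)/(c - 5)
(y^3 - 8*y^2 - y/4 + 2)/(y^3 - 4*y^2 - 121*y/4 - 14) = (2*y - 1)/(2*y + 7)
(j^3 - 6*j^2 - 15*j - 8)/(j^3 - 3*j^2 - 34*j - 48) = (j^2 + 2*j + 1)/(j^2 + 5*j + 6)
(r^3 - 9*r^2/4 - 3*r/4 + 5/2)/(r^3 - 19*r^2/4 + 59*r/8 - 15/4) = 2*(r + 1)/(2*r - 3)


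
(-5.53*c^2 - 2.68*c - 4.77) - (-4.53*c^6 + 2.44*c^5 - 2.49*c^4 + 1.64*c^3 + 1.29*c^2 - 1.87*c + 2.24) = 4.53*c^6 - 2.44*c^5 + 2.49*c^4 - 1.64*c^3 - 6.82*c^2 - 0.81*c - 7.01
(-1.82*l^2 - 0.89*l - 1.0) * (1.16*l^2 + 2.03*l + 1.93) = -2.1112*l^4 - 4.727*l^3 - 6.4793*l^2 - 3.7477*l - 1.93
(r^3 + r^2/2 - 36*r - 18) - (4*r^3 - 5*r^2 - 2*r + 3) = -3*r^3 + 11*r^2/2 - 34*r - 21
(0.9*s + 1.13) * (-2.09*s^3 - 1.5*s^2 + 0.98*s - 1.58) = -1.881*s^4 - 3.7117*s^3 - 0.813*s^2 - 0.3146*s - 1.7854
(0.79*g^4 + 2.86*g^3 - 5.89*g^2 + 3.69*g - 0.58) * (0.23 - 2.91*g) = -2.2989*g^5 - 8.1409*g^4 + 17.7977*g^3 - 12.0926*g^2 + 2.5365*g - 0.1334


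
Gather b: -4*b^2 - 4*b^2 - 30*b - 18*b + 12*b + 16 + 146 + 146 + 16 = -8*b^2 - 36*b + 324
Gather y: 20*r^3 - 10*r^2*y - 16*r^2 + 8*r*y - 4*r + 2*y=20*r^3 - 16*r^2 - 4*r + y*(-10*r^2 + 8*r + 2)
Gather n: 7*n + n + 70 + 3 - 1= 8*n + 72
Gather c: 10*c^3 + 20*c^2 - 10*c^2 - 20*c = 10*c^3 + 10*c^2 - 20*c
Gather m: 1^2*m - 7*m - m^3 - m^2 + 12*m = -m^3 - m^2 + 6*m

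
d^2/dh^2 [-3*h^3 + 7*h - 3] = -18*h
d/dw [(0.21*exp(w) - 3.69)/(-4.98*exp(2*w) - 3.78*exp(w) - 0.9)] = (1.0458*exp(2*w) - 36.7524*exp(w) - 14.1372)*exp(w)/(24.8004*exp(4*w) + 37.6488*exp(3*w) + 23.2524*exp(2*w) + 6.804*exp(w) + 0.81)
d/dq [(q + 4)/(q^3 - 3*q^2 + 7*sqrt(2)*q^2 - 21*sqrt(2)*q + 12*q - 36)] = (q^3 - 3*q^2 + 7*sqrt(2)*q^2 - 21*sqrt(2)*q + 12*q - (q + 4)*(3*q^2 - 6*q + 14*sqrt(2)*q - 21*sqrt(2) + 12) - 36)/(q^3 - 3*q^2 + 7*sqrt(2)*q^2 - 21*sqrt(2)*q + 12*q - 36)^2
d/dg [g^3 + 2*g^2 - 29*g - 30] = 3*g^2 + 4*g - 29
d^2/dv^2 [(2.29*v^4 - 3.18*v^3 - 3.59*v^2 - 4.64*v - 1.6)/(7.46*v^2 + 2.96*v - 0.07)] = (254.884328*v^6 + 303.401184*v^5 + 113.209356*v^4 - 424.537736000001*v^3 - 541.41552*v^2 - 226.6149*v - 31.666158)/(415.160936*v^6 + 494.186208*v^5 + 184.397772*v^4 + 16.660064*v^3 - 1.730274*v^2 + 0.043512*v - 0.000343)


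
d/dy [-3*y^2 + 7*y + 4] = 7 - 6*y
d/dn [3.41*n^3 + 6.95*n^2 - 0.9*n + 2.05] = 10.23*n^2 + 13.9*n - 0.9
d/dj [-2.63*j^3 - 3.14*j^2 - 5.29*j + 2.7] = -7.89*j^2 - 6.28*j - 5.29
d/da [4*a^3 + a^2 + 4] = 2*a*(6*a + 1)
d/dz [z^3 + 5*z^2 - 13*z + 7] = 3*z^2 + 10*z - 13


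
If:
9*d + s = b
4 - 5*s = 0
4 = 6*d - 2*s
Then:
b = 46/5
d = 14/15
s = 4/5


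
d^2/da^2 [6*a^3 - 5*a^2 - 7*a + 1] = 36*a - 10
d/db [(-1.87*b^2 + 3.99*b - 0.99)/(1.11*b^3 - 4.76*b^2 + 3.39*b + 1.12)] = (2.0757*b^4 - 8.8578*b^3 + 15.9498*b^2 - 13.6136*b + 7.8249)/(1.2321*b^6 - 10.5672*b^5 + 30.1834*b^4 - 29.7864*b^3 + 0.829700000000001*b^2 + 7.5936*b + 1.2544)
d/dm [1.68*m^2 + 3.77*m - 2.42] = 3.36*m + 3.77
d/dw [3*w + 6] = 3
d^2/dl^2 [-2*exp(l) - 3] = -2*exp(l)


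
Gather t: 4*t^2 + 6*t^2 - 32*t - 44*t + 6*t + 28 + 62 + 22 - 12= 10*t^2 - 70*t + 100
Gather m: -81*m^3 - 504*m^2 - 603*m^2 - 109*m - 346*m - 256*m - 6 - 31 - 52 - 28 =-81*m^3 - 1107*m^2 - 711*m - 117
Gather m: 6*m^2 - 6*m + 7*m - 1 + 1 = 6*m^2 + m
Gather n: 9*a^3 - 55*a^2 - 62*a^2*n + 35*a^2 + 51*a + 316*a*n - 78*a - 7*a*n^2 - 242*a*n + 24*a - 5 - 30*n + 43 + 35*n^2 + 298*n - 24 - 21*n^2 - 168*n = 9*a^3 - 20*a^2 - 3*a + n^2*(14 - 7*a) + n*(-62*a^2 + 74*a + 100) + 14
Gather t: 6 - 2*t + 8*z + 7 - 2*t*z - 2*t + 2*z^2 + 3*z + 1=t*(-2*z - 4) + 2*z^2 + 11*z + 14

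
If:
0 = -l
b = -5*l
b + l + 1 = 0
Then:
No Solution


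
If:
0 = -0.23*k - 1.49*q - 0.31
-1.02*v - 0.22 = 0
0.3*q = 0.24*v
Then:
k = -0.23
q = -0.17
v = -0.22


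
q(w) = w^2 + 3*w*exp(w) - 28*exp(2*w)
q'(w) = 3*w*exp(w) + 2*w - 56*exp(2*w) + 3*exp(w)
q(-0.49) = -11.17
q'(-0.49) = -21.06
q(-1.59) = 0.39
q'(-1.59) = -5.87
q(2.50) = -4057.95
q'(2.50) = -8178.22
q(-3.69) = 13.32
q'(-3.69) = -7.62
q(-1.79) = 1.53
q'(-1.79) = -5.54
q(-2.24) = 3.98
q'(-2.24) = -5.51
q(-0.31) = -15.65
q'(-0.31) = -29.23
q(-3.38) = 11.05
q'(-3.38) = -7.07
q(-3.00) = 8.48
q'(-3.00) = -6.44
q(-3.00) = 8.48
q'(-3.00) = -6.44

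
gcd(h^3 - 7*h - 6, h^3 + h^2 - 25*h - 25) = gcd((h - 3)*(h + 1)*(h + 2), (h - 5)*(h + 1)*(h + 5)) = h + 1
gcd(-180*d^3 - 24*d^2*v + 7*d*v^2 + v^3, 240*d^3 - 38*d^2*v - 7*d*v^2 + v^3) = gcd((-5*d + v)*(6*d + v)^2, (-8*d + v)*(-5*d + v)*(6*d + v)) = -30*d^2 + d*v + v^2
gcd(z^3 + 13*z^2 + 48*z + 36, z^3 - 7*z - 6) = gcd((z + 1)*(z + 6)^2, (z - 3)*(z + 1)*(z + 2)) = z + 1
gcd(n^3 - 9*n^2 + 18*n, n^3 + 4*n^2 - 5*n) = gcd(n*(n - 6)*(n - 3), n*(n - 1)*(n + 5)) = n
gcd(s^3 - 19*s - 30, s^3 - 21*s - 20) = s - 5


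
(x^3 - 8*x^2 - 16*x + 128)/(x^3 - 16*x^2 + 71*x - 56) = (x^2 - 16)/(x^2 - 8*x + 7)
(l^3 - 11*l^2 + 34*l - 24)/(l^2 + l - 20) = (l^2 - 7*l + 6)/(l + 5)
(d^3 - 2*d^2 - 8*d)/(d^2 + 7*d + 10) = d*(d - 4)/(d + 5)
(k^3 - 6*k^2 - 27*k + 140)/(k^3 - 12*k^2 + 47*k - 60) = (k^2 - 2*k - 35)/(k^2 - 8*k + 15)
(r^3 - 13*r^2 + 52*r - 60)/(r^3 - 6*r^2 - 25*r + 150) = (r - 2)/(r + 5)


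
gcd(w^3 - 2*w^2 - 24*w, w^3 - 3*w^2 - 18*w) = w^2 - 6*w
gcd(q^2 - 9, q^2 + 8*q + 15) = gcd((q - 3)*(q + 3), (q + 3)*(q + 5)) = q + 3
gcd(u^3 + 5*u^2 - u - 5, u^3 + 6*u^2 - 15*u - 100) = u + 5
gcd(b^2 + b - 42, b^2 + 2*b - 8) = 1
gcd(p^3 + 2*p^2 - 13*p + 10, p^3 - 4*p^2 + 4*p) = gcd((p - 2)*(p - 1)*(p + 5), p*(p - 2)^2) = p - 2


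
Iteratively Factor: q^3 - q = (q + 1)*(q^2 - q) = q*(q + 1)*(q - 1)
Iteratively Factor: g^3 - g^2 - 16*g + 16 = (g - 4)*(g^2 + 3*g - 4) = (g - 4)*(g + 4)*(g - 1)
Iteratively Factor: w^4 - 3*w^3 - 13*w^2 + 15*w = (w - 1)*(w^3 - 2*w^2 - 15*w) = (w - 1)*(w + 3)*(w^2 - 5*w) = (w - 5)*(w - 1)*(w + 3)*(w)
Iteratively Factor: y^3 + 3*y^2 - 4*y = (y + 4)*(y^2 - y) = y*(y + 4)*(y - 1)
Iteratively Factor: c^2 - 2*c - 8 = (c - 4)*(c + 2)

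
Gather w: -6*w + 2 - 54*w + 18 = 20 - 60*w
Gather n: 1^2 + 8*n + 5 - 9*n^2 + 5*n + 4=-9*n^2 + 13*n + 10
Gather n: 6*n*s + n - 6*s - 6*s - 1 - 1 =n*(6*s + 1) - 12*s - 2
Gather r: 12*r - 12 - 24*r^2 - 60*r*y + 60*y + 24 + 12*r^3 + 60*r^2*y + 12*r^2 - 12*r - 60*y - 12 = 12*r^3 + r^2*(60*y - 12) - 60*r*y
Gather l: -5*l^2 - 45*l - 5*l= -5*l^2 - 50*l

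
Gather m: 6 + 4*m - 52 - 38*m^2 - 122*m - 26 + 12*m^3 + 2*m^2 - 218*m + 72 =12*m^3 - 36*m^2 - 336*m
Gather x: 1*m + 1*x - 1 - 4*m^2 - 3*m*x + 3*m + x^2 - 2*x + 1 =-4*m^2 + 4*m + x^2 + x*(-3*m - 1)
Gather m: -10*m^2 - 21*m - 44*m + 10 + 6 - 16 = -10*m^2 - 65*m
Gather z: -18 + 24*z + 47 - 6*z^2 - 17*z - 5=-6*z^2 + 7*z + 24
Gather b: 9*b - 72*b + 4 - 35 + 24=-63*b - 7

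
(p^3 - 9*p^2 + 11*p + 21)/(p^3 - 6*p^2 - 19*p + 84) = (p + 1)/(p + 4)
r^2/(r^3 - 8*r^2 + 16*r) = r/(r^2 - 8*r + 16)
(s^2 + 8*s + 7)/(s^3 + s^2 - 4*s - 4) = (s + 7)/(s^2 - 4)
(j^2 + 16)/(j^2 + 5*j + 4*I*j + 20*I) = (j - 4*I)/(j + 5)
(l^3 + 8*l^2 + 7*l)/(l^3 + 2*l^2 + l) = (l + 7)/(l + 1)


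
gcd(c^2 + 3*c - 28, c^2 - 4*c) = c - 4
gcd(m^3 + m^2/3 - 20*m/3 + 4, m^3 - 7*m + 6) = m^2 + m - 6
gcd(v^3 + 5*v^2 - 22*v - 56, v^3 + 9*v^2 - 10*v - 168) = v^2 + 3*v - 28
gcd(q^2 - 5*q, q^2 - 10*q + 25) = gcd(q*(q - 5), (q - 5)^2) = q - 5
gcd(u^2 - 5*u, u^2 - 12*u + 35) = u - 5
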